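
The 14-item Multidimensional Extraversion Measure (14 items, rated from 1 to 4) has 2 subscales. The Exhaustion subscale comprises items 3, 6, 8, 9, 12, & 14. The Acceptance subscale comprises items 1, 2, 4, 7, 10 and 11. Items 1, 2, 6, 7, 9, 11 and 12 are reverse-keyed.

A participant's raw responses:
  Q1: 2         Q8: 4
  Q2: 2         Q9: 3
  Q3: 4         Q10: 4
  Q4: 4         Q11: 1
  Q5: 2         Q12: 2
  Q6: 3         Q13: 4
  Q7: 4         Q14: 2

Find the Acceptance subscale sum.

Acceptance items: 1, 2, 4, 7, 10, 11.
Of these, items 1, 2, 7 and 11 are reverse-keyed; reverse-coded value = 5 − response.
  item 1: 5 − 2 = 3
  item 2: 5 − 2 = 3
  item 4: 4
  item 7: 5 − 4 = 1
  item 10: 4
  item 11: 5 − 1 = 4
Sum = 3 + 3 + 4 + 1 + 4 + 4 = 19

19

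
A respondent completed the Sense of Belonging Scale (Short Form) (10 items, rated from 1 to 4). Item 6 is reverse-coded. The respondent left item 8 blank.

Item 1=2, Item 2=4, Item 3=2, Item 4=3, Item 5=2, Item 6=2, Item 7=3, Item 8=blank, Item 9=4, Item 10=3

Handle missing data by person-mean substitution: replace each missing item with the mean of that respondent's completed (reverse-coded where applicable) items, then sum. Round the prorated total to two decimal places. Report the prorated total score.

Reverse-coded (reverse-coded value = 5 − response):
  item 6: 5 − 2 = 3
Completed scored items (9 of 10): 2, 4, 2, 3, 2, 3, 3, 4, 3; sum = 26.
Person mean = 26 / 9 ≈ 2.8889
Prorated total = (26 / 9) × 10 = 28.89 (to 2 dp)

28.89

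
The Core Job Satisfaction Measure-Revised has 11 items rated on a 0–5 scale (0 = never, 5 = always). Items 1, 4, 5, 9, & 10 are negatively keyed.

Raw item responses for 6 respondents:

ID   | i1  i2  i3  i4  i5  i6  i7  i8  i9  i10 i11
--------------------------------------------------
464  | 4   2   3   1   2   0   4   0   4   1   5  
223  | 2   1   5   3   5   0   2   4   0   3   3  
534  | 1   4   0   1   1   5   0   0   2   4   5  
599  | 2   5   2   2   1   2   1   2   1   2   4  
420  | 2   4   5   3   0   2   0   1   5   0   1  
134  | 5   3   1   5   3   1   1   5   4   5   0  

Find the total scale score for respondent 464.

27

Respondent 464 raw: 4, 2, 3, 1, 2, 0, 4, 0, 4, 1, 5.
Reverse-coded (reverse-coded value = 5 − response):
  item 1: 5 − 4 = 1
  item 2: 2
  item 3: 3
  item 4: 5 − 1 = 4
  item 5: 5 − 2 = 3
  item 6: 0
  item 7: 4
  item 8: 0
  item 9: 5 − 4 = 1
  item 10: 5 − 1 = 4
  item 11: 5
Sum = 1 + 2 + 3 + 4 + 3 + 0 + 4 + 0 + 1 + 4 + 5 = 27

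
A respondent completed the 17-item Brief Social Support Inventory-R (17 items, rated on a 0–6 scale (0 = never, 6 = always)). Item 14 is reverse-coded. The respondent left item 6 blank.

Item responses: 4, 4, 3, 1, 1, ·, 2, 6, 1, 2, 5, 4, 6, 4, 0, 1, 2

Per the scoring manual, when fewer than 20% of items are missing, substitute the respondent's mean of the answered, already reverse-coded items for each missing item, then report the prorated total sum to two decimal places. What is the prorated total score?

Reverse-coded (reversed = (0+6) − raw = 6 − raw):
  item 14: 6 − 4 = 2
Completed scored items (16 of 17): 4, 4, 3, 1, 1, 2, 6, 1, 2, 5, 4, 6, 2, 0, 1, 2; sum = 44.
Person mean = 44 / 16 ≈ 2.7500
Prorated total = (44 / 16) × 17 = 46.75 (to 2 dp)

46.75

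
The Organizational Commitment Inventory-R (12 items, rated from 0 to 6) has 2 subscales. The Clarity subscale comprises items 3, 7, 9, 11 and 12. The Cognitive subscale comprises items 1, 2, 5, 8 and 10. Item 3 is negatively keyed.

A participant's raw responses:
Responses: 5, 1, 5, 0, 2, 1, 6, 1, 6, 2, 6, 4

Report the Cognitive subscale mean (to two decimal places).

Cognitive items: 1, 2, 5, 8, 10.
  item 1: 5
  item 2: 1
  item 5: 2
  item 8: 1
  item 10: 2
Sum = 5 + 1 + 2 + 1 + 2 = 11
Mean = 11 / 5 = 2.20

2.20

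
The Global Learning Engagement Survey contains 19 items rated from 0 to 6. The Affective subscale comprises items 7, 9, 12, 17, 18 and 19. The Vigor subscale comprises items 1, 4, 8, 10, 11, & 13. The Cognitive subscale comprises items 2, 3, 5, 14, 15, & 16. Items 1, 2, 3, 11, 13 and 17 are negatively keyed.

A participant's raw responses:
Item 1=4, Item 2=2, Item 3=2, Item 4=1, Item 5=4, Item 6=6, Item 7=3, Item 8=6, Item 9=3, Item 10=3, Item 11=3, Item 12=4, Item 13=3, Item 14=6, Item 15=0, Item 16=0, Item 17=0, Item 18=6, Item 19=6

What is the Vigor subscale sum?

18

Vigor items: 1, 4, 8, 10, 11, 13.
Of these, items 1, 11, & 13 are negatively keyed; reversed = (0+6) − raw = 6 − raw.
  item 1: 6 − 4 = 2
  item 4: 1
  item 8: 6
  item 10: 3
  item 11: 6 − 3 = 3
  item 13: 6 − 3 = 3
Sum = 2 + 1 + 6 + 3 + 3 + 3 = 18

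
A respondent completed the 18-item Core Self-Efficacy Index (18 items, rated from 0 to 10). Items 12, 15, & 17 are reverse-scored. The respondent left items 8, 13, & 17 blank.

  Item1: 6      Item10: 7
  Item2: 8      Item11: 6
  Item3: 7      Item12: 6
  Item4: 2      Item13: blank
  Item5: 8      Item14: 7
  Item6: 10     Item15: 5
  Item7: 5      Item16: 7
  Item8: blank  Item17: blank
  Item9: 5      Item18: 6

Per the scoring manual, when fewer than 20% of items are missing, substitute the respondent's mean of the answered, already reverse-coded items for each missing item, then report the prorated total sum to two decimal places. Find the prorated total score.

Reverse-coded (reversed = (0+10) − raw = 10 − raw):
  item 12: 10 − 6 = 4
  item 15: 10 − 5 = 5
Completed scored items (15 of 18): 6, 8, 7, 2, 8, 10, 5, 5, 7, 6, 4, 7, 5, 7, 6; sum = 93.
Person mean = 93 / 15 ≈ 6.2000
Prorated total = (93 / 15) × 18 = 111.60 (to 2 dp)

111.60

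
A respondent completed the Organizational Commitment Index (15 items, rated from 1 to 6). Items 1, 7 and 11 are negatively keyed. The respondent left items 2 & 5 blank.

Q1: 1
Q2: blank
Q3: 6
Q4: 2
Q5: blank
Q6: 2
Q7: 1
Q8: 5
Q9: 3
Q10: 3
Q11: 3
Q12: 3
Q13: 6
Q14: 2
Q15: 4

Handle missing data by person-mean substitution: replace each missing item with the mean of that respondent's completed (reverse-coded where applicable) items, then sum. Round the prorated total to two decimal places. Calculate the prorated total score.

60.00

Reverse-coded (reversed = (1+6) − raw = 7 − raw):
  item 1: 7 − 1 = 6
  item 7: 7 − 1 = 6
  item 11: 7 − 3 = 4
Completed scored items (13 of 15): 6, 6, 2, 2, 6, 5, 3, 3, 4, 3, 6, 2, 4; sum = 52.
Person mean = 52 / 13 ≈ 4.0000
Prorated total = (52 / 13) × 15 = 60.00 (to 2 dp)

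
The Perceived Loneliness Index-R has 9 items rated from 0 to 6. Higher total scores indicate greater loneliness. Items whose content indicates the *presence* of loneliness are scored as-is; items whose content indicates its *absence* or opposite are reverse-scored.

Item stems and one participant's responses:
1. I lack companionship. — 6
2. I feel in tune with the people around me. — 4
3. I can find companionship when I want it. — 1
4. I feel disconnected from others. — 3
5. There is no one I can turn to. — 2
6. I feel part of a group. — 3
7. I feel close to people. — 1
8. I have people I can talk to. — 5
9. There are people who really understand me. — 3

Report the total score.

Items 2, 3, 6, 7, 8, 9 describe the absence/opposite of loneliness → reverse-score.
on a 0–6 scale, reversed = 6 − raw.
  item 1: 6
  item 2: 6 − 4 = 2
  item 3: 6 − 1 = 5
  item 4: 3
  item 5: 2
  item 6: 6 − 3 = 3
  item 7: 6 − 1 = 5
  item 8: 6 − 5 = 1
  item 9: 6 − 3 = 3
Total = 6 + 2 + 5 + 3 + 2 + 3 + 5 + 1 + 3 = 30

30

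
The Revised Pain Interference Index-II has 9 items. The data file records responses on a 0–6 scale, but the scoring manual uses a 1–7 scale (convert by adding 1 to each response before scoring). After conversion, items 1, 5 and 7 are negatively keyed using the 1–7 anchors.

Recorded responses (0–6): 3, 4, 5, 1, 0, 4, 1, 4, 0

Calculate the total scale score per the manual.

41

Convert to 1–7: 4, 5, 6, 2, 1, 5, 2, 5, 1
Reverse-coded (on a 1–7 scale, reversed = 8 − raw):
  item 1: 8 − 4 = 4
  item 5: 8 − 1 = 7
  item 7: 8 − 2 = 6
Scored: 4, 5, 6, 2, 7, 5, 6, 5, 1
Total = 41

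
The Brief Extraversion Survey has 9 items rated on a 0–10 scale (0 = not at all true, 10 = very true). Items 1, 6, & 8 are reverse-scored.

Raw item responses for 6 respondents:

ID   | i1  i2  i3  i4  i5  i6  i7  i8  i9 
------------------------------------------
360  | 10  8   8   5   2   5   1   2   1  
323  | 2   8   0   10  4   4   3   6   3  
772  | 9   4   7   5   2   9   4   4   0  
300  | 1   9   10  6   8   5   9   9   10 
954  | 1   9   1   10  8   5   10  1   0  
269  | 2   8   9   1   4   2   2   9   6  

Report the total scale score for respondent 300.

67

Respondent 300 raw: 1, 9, 10, 6, 8, 5, 9, 9, 10.
Reverse-coded (reverse-coded value = 10 − response):
  item 1: 10 − 1 = 9
  item 2: 9
  item 3: 10
  item 4: 6
  item 5: 8
  item 6: 10 − 5 = 5
  item 7: 9
  item 8: 10 − 9 = 1
  item 9: 10
Sum = 9 + 9 + 10 + 6 + 8 + 5 + 9 + 1 + 10 = 67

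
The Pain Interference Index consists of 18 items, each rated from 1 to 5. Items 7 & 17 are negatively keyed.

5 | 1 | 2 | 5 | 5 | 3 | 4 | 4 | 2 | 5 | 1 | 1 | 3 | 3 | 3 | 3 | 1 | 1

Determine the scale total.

54

Raw sum = 52. Negatively keyed items: 7, 17; their raw sum = 5.
Each reversal replaces raw with 6 − raw, changing the total by 6 − 2·raw per item.
Total = 52 + 2·6 − 2·5 = 52 + 12 − 10 = 54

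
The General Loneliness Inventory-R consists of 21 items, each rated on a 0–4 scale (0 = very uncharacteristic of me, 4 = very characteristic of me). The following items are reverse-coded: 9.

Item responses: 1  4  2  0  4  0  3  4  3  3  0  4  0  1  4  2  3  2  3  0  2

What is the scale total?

Reversing item 9 with 4 − raw:
Total = 1 + 4 + 2 + 0 + 4 + 0 + 3 + 4 + (4−3) + 3 + 0 + 4 + 0 + 1 + 4 + 2 + 3 + 2 + 3 + 0 + 2
      = 1 + 4 + 2 + 0 + 4 + 0 + 3 + 4 + 1 + 3 + 0 + 4 + 0 + 1 + 4 + 2 + 3 + 2 + 3 + 0 + 2 = 43

43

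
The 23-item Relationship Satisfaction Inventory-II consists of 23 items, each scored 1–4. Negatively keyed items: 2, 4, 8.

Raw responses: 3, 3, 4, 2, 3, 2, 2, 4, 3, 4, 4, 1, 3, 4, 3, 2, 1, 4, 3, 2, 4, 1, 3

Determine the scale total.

Negatively keyed items use 5 − raw:
  item 2: 5 − 3 = 2
  item 4: 5 − 2 = 3
  item 8: 5 − 4 = 1
Scored responses: 3, 2, 4, 3, 3, 2, 2, 1, 3, 4, 4, 1, 3, 4, 3, 2, 1, 4, 3, 2, 4, 1, 3
Total = 3 + 2 + 4 + 3 + 3 + 2 + 2 + 1 + 3 + 4 + 4 + 1 + 3 + 4 + 3 + 2 + 1 + 4 + 3 + 2 + 4 + 1 + 3 = 62

62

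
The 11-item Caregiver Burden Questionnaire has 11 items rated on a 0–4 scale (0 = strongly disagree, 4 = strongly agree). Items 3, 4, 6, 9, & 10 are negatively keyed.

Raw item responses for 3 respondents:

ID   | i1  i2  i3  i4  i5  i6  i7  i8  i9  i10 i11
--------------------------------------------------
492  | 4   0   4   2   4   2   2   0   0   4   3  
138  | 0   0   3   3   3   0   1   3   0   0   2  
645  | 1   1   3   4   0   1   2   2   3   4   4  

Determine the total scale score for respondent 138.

23

Respondent 138 raw: 0, 0, 3, 3, 3, 0, 1, 3, 0, 0, 2.
Reverse-coded (on a 0–4 scale, reversed = 4 − raw):
  item 1: 0
  item 2: 0
  item 3: 4 − 3 = 1
  item 4: 4 − 3 = 1
  item 5: 3
  item 6: 4 − 0 = 4
  item 7: 1
  item 8: 3
  item 9: 4 − 0 = 4
  item 10: 4 − 0 = 4
  item 11: 2
Sum = 0 + 0 + 1 + 1 + 3 + 4 + 1 + 3 + 4 + 4 + 2 = 23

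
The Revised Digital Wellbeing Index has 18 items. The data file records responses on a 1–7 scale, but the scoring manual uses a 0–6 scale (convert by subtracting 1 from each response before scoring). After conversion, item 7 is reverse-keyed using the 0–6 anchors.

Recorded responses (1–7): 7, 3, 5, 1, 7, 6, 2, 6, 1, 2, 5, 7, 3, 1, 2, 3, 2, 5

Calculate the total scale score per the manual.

54

Convert to 0–6: 6, 2, 4, 0, 6, 5, 1, 5, 0, 1, 4, 6, 2, 0, 1, 2, 1, 4
Reverse-coded (on a 0–6 scale, reversed = 6 − raw):
  item 7: 6 − 1 = 5
Scored: 6, 2, 4, 0, 6, 5, 5, 5, 0, 1, 4, 6, 2, 0, 1, 2, 1, 4
Total = 54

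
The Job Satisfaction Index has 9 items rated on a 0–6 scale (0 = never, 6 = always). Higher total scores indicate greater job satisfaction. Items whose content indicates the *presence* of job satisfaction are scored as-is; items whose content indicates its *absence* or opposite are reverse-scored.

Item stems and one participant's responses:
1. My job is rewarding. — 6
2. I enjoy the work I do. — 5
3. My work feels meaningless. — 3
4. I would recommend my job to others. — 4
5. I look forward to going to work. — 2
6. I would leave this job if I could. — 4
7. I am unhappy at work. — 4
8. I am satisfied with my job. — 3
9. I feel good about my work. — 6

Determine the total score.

33

Items 3, 6, 7 describe the absence/opposite of job satisfaction → reverse-score.
reverse-coded value = 6 − response.
  item 1: 6
  item 2: 5
  item 3: 6 − 3 = 3
  item 4: 4
  item 5: 2
  item 6: 6 − 4 = 2
  item 7: 6 − 4 = 2
  item 8: 3
  item 9: 6
Total = 6 + 5 + 3 + 4 + 2 + 2 + 2 + 3 + 6 = 33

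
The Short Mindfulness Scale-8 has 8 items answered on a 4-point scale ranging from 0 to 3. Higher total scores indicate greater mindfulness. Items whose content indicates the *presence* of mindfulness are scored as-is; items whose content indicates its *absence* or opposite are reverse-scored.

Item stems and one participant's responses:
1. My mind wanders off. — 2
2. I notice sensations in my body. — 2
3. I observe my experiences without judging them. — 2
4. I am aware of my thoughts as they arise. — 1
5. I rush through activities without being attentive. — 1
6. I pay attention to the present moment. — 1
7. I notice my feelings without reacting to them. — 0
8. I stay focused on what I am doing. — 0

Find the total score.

9

Items 1, 5 describe the absence/opposite of mindfulness → reverse-score.
reverse-coded value = 3 − response.
  item 1: 3 − 2 = 1
  item 2: 2
  item 3: 2
  item 4: 1
  item 5: 3 − 1 = 2
  item 6: 1
  item 7: 0
  item 8: 0
Total = 1 + 2 + 2 + 1 + 2 + 1 + 0 + 0 = 9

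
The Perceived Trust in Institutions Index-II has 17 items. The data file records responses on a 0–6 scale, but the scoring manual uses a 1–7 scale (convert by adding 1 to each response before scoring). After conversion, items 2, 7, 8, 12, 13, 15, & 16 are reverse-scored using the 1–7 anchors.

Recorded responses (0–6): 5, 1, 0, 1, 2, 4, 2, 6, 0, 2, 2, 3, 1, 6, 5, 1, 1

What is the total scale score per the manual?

63

Convert to 1–7: 6, 2, 1, 2, 3, 5, 3, 7, 1, 3, 3, 4, 2, 7, 6, 2, 2
Reverse-coded (reverse-coded value = 8 − response):
  item 2: 8 − 2 = 6
  item 7: 8 − 3 = 5
  item 8: 8 − 7 = 1
  item 12: 8 − 4 = 4
  item 13: 8 − 2 = 6
  item 15: 8 − 6 = 2
  item 16: 8 − 2 = 6
Scored: 6, 6, 1, 2, 3, 5, 5, 1, 1, 3, 3, 4, 6, 7, 2, 6, 2
Total = 63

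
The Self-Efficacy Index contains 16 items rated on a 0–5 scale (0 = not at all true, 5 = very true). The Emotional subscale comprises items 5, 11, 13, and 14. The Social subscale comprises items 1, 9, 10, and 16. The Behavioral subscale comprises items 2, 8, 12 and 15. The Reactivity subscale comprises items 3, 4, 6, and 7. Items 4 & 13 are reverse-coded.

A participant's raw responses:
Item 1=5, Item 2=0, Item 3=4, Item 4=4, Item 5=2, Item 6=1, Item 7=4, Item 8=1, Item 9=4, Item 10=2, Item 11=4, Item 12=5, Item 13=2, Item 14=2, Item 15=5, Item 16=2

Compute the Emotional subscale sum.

11

Emotional items: 5, 11, 13, 14.
Of these, item 13 is reverse-coded; reverse-coded value = 5 − response.
  item 5: 2
  item 11: 4
  item 13: 5 − 2 = 3
  item 14: 2
Sum = 2 + 4 + 3 + 2 = 11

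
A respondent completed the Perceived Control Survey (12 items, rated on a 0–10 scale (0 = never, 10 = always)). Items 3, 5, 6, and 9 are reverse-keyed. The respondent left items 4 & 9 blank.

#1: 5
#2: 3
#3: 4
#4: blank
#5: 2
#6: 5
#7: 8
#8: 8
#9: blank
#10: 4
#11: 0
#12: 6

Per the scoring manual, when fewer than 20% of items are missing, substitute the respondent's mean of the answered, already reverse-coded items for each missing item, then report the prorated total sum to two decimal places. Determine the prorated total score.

63.60

Reverse-coded (reverse-coded value = 10 − response):
  item 3: 10 − 4 = 6
  item 5: 10 − 2 = 8
  item 6: 10 − 5 = 5
Completed scored items (10 of 12): 5, 3, 6, 8, 5, 8, 8, 4, 0, 6; sum = 53.
Person mean = 53 / 10 ≈ 5.3000
Prorated total = (53 / 10) × 12 = 63.60 (to 2 dp)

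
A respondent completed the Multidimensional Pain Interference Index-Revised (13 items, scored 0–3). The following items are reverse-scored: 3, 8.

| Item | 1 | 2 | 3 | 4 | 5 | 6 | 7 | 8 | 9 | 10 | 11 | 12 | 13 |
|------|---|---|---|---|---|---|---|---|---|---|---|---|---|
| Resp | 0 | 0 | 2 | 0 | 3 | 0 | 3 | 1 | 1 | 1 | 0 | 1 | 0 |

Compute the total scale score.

12

Reversing items 3 and 8 with 3 − raw:
Total = 0 + 0 + (3−2) + 0 + 3 + 0 + 3 + (3−1) + 1 + 1 + 0 + 1 + 0
      = 0 + 0 + 1 + 0 + 3 + 0 + 3 + 2 + 1 + 1 + 0 + 1 + 0 = 12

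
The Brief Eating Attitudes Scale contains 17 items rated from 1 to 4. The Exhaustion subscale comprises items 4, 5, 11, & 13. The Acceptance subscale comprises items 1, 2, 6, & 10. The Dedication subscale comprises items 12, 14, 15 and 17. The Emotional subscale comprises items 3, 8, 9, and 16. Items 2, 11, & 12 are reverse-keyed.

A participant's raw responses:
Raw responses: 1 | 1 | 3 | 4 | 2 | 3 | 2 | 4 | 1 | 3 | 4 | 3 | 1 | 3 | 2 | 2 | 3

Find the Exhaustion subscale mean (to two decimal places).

2.00

Exhaustion items: 4, 5, 11, 13.
Of these, item 11 is reverse-keyed; reverse-coded value = 5 − response.
  item 4: 4
  item 5: 2
  item 11: 5 − 4 = 1
  item 13: 1
Sum = 4 + 2 + 1 + 1 = 8
Mean = 8 / 4 = 2.00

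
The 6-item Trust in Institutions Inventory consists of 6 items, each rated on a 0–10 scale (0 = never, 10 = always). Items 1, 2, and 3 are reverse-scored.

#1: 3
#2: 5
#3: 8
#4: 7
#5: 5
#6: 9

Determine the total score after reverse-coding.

Reversing items 1, 2, & 3 with 10 − raw:
Total = (10−3) + (10−5) + (10−8) + 7 + 5 + 9
      = 7 + 5 + 2 + 7 + 5 + 9 = 35

35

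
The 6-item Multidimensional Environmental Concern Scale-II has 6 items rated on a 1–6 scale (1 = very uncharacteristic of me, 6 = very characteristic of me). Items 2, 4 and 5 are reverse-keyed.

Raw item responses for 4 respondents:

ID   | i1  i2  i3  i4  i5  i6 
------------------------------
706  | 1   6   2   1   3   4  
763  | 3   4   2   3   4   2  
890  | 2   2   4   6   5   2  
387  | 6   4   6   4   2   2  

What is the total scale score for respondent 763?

Respondent 763 raw: 3, 4, 2, 3, 4, 2.
Reverse-coded (on a 1–6 scale, reversed = 7 − raw):
  item 1: 3
  item 2: 7 − 4 = 3
  item 3: 2
  item 4: 7 − 3 = 4
  item 5: 7 − 4 = 3
  item 6: 2
Sum = 3 + 3 + 2 + 4 + 3 + 2 = 17

17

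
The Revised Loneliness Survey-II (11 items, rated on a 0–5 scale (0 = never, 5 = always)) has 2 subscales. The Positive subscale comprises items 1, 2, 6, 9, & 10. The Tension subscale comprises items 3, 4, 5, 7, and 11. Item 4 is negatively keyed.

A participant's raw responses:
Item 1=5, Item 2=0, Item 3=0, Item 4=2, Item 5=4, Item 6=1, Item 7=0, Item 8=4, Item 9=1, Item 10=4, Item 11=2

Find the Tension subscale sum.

Tension items: 3, 4, 5, 7, 11.
Of these, item 4 is negatively keyed; on a 0–5 scale, reversed = 5 − raw.
  item 3: 0
  item 4: 5 − 2 = 3
  item 5: 4
  item 7: 0
  item 11: 2
Sum = 0 + 3 + 4 + 0 + 2 = 9

9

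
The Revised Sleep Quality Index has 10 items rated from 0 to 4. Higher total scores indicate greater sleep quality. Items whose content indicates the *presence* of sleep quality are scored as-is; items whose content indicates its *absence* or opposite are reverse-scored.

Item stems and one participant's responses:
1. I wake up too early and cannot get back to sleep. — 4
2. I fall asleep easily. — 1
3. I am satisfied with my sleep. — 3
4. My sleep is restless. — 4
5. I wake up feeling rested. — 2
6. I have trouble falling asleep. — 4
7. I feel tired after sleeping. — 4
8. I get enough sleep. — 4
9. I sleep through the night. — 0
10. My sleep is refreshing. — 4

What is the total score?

14

Items 1, 4, 6, 7 describe the absence/opposite of sleep quality → reverse-score.
reverse-coded value = 4 − response.
  item 1: 4 − 4 = 0
  item 2: 1
  item 3: 3
  item 4: 4 − 4 = 0
  item 5: 2
  item 6: 4 − 4 = 0
  item 7: 4 − 4 = 0
  item 8: 4
  item 9: 0
  item 10: 4
Total = 0 + 1 + 3 + 0 + 2 + 0 + 0 + 4 + 0 + 4 = 14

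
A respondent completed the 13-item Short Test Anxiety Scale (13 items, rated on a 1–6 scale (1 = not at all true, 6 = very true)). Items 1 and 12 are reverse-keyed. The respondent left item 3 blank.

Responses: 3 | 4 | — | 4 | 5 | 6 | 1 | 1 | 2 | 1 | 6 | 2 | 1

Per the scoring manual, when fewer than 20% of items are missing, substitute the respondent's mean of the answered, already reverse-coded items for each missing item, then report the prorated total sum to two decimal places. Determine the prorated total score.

Reverse-coded (reverse-coded value = 7 − response):
  item 1: 7 − 3 = 4
  item 12: 7 − 2 = 5
Completed scored items (12 of 13): 4, 4, 4, 5, 6, 1, 1, 2, 1, 6, 5, 1; sum = 40.
Person mean = 40 / 12 ≈ 3.3333
Prorated total = (40 / 12) × 13 = 43.33 (to 2 dp)

43.33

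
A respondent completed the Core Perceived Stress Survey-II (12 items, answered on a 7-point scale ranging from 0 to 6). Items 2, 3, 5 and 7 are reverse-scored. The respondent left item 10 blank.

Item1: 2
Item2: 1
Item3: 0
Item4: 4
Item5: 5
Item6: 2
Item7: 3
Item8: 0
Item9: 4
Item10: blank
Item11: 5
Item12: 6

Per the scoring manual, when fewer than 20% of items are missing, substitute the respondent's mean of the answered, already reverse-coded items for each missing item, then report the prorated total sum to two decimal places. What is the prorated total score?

Reverse-coded (reversed = (0+6) − raw = 6 − raw):
  item 2: 6 − 1 = 5
  item 3: 6 − 0 = 6
  item 5: 6 − 5 = 1
  item 7: 6 − 3 = 3
Completed scored items (11 of 12): 2, 5, 6, 4, 1, 2, 3, 0, 4, 5, 6; sum = 38.
Person mean = 38 / 11 ≈ 3.4545
Prorated total = (38 / 11) × 12 = 41.45 (to 2 dp)

41.45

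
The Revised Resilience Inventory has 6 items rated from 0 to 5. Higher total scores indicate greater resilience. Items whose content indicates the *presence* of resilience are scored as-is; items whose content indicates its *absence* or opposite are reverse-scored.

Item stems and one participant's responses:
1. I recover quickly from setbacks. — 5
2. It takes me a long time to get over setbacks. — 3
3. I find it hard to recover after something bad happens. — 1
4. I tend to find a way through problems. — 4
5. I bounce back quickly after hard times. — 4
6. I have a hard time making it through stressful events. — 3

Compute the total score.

Items 2, 3, 6 describe the absence/opposite of resilience → reverse-score.
reversed = (0+5) − raw = 5 − raw.
  item 1: 5
  item 2: 5 − 3 = 2
  item 3: 5 − 1 = 4
  item 4: 4
  item 5: 4
  item 6: 5 − 3 = 2
Total = 5 + 2 + 4 + 4 + 4 + 2 = 21

21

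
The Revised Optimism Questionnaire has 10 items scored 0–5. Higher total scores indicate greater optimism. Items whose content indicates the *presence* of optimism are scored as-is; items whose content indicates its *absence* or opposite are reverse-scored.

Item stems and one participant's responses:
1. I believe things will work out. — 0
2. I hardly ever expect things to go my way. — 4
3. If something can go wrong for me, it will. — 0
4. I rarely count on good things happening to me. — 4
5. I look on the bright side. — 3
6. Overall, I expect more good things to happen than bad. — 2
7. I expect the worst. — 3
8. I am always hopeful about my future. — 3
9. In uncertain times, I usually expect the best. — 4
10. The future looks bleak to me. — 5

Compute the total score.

Items 2, 3, 4, 7, 10 describe the absence/opposite of optimism → reverse-score.
reversed = (0+5) − raw = 5 − raw.
  item 1: 0
  item 2: 5 − 4 = 1
  item 3: 5 − 0 = 5
  item 4: 5 − 4 = 1
  item 5: 3
  item 6: 2
  item 7: 5 − 3 = 2
  item 8: 3
  item 9: 4
  item 10: 5 − 5 = 0
Total = 0 + 1 + 5 + 1 + 3 + 2 + 2 + 3 + 4 + 0 = 21

21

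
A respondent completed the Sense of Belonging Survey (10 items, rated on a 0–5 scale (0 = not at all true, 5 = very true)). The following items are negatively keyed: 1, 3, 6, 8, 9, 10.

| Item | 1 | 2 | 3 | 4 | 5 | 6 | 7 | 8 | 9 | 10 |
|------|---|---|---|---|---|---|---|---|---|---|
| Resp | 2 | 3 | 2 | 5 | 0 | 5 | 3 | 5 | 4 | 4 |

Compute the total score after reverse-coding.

19

Reversing items 1, 3, 6, 8, 9, and 10 with 5 − raw:
Total = (5−2) + 3 + (5−2) + 5 + 0 + (5−5) + 3 + (5−5) + (5−4) + (5−4)
      = 3 + 3 + 3 + 5 + 0 + 0 + 3 + 0 + 1 + 1 = 19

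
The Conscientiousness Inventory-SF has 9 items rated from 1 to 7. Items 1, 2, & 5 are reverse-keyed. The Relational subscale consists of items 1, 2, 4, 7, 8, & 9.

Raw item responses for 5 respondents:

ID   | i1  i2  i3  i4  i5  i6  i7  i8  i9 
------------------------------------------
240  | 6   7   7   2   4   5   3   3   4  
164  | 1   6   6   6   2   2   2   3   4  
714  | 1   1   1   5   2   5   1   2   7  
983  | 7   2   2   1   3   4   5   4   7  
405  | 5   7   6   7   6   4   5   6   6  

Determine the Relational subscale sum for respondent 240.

Respondent 240 raw: 6, 7, 7, 2, 4, 5, 3, 3, 4.
Relational items: 1, 2, 4, 7, 8, 9.
Reverse-coded (reverse-coded value = 8 − response):
  item 1: 8 − 6 = 2
  item 2: 8 − 7 = 1
  item 4: 2
  item 7: 3
  item 8: 3
  item 9: 4
Sum = 2 + 1 + 2 + 3 + 3 + 4 = 15

15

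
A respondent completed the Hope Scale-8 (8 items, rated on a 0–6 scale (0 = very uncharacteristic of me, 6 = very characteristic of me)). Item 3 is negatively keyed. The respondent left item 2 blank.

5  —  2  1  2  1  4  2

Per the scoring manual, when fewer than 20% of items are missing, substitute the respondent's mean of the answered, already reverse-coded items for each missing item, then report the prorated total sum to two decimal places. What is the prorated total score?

Reverse-coded (reversed = (0+6) − raw = 6 − raw):
  item 3: 6 − 2 = 4
Completed scored items (7 of 8): 5, 4, 1, 2, 1, 4, 2; sum = 19.
Person mean = 19 / 7 ≈ 2.7143
Prorated total = (19 / 7) × 8 = 21.71 (to 2 dp)

21.71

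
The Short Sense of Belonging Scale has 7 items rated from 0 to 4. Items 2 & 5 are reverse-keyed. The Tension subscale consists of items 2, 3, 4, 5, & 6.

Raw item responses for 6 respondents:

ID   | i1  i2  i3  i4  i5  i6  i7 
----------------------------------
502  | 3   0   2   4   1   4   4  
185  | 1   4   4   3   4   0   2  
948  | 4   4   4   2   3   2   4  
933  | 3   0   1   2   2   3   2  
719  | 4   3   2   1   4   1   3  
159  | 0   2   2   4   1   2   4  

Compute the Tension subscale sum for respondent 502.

Respondent 502 raw: 3, 0, 2, 4, 1, 4, 4.
Tension items: 2, 3, 4, 5, 6.
Reverse-coded (reverse-coded value = 4 − response):
  item 2: 4 − 0 = 4
  item 3: 2
  item 4: 4
  item 5: 4 − 1 = 3
  item 6: 4
Sum = 4 + 2 + 4 + 3 + 4 = 17

17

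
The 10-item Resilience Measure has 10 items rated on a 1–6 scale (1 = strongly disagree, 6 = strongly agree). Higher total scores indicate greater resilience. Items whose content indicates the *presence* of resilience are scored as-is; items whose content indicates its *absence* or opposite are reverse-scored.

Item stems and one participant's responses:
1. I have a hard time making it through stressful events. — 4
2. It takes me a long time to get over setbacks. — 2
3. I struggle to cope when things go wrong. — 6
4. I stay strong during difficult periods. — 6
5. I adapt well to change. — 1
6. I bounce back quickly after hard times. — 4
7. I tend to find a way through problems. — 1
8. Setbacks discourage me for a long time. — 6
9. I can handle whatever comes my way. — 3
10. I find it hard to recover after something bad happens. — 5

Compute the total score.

27

Items 1, 2, 3, 8, 10 describe the absence/opposite of resilience → reverse-score.
on a 1–6 scale, reversed = 7 − raw.
  item 1: 7 − 4 = 3
  item 2: 7 − 2 = 5
  item 3: 7 − 6 = 1
  item 4: 6
  item 5: 1
  item 6: 4
  item 7: 1
  item 8: 7 − 6 = 1
  item 9: 3
  item 10: 7 − 5 = 2
Total = 3 + 5 + 1 + 6 + 1 + 4 + 1 + 1 + 3 + 2 = 27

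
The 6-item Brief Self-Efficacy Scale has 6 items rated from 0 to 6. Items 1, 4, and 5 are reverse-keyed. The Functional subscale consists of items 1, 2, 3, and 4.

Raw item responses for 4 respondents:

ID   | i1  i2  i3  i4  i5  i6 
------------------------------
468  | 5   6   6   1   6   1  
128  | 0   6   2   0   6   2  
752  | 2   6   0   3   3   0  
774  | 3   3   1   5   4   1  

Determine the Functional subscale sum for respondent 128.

20

Respondent 128 raw: 0, 6, 2, 0, 6, 2.
Functional items: 1, 2, 3, 4.
Reverse-coded (reverse-coded value = 6 − response):
  item 1: 6 − 0 = 6
  item 2: 6
  item 3: 2
  item 4: 6 − 0 = 6
Sum = 6 + 6 + 2 + 6 = 20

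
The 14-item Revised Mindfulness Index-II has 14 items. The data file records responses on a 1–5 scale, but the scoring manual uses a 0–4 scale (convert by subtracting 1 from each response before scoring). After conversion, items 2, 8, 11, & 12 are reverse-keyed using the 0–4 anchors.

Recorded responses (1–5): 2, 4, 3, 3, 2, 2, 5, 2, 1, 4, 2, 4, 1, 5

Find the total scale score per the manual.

26

Convert to 0–4: 1, 3, 2, 2, 1, 1, 4, 1, 0, 3, 1, 3, 0, 4
Reverse-coded (reverse-coded value = 4 − response):
  item 2: 4 − 3 = 1
  item 8: 4 − 1 = 3
  item 11: 4 − 1 = 3
  item 12: 4 − 3 = 1
Scored: 1, 1, 2, 2, 1, 1, 4, 3, 0, 3, 3, 1, 0, 4
Total = 26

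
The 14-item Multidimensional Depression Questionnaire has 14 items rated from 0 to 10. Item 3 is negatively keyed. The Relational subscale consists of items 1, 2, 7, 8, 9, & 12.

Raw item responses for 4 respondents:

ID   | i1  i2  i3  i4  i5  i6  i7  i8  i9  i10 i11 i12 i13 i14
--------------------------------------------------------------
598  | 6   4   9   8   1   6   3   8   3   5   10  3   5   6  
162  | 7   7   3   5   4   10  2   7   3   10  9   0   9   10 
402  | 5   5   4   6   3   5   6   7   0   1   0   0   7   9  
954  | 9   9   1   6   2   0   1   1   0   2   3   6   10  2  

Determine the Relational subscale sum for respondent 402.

23

Respondent 402 raw: 5, 5, 4, 6, 3, 5, 6, 7, 0, 1, 0, 0, 7, 9.
Relational items: 1, 2, 7, 8, 9, 12.
Reverse-coded (on a 0–10 scale, reversed = 10 − raw):
  item 1: 5
  item 2: 5
  item 7: 6
  item 8: 7
  item 9: 0
  item 12: 0
Sum = 5 + 5 + 6 + 7 + 0 + 0 = 23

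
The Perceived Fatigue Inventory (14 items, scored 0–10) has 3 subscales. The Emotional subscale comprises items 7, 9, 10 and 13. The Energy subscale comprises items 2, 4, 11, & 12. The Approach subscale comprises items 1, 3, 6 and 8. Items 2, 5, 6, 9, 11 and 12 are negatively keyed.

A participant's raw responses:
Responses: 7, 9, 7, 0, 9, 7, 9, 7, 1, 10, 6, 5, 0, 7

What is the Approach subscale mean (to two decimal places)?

6.00

Approach items: 1, 3, 6, 8.
Of these, item 6 is negatively keyed; on a 0–10 scale, reversed = 10 − raw.
  item 1: 7
  item 3: 7
  item 6: 10 − 7 = 3
  item 8: 7
Sum = 7 + 7 + 3 + 7 = 24
Mean = 24 / 4 = 6.00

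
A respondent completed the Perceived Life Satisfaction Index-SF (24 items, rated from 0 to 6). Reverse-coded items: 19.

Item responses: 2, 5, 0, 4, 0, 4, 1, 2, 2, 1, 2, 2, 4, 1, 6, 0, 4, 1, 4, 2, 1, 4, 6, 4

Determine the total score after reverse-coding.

Reverse-coded items use 6 − raw:
  item 19: 6 − 4 = 2
Scored responses: 2, 5, 0, 4, 0, 4, 1, 2, 2, 1, 2, 2, 4, 1, 6, 0, 4, 1, 2, 2, 1, 4, 6, 4
Total = 2 + 5 + 0 + 4 + 0 + 4 + 1 + 2 + 2 + 1 + 2 + 2 + 4 + 1 + 6 + 0 + 4 + 1 + 2 + 2 + 1 + 4 + 6 + 4 = 60

60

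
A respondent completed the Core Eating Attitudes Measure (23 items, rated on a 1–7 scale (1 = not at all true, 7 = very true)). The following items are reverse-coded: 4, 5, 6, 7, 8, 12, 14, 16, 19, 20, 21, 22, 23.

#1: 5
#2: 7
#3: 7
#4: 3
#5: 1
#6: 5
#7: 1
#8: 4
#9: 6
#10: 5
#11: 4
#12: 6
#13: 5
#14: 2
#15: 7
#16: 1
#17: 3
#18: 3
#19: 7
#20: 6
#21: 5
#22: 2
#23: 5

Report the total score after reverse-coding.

Raw sum = 100. Reverse-coded items: 4, 5, 6, 7, 8, 12, 14, 16, 19, 20, 21, 22, 23; their raw sum = 48.
Each reversal replaces raw with 8 − raw, changing the total by 8 − 2·raw per item.
Total = 100 + 13·8 − 2·48 = 100 + 104 − 96 = 108

108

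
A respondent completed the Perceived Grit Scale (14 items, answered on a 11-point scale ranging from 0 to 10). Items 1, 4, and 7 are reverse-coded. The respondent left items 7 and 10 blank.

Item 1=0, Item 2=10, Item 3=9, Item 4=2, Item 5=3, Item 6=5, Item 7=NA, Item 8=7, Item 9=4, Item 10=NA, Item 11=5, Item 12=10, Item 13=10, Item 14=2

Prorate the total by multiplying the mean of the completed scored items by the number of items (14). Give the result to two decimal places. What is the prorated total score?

96.83

Reverse-coded (reversed = (0+10) − raw = 10 − raw):
  item 1: 10 − 0 = 10
  item 4: 10 − 2 = 8
Completed scored items (12 of 14): 10, 10, 9, 8, 3, 5, 7, 4, 5, 10, 10, 2; sum = 83.
Person mean = 83 / 12 ≈ 6.9167
Prorated total = (83 / 12) × 14 = 96.83 (to 2 dp)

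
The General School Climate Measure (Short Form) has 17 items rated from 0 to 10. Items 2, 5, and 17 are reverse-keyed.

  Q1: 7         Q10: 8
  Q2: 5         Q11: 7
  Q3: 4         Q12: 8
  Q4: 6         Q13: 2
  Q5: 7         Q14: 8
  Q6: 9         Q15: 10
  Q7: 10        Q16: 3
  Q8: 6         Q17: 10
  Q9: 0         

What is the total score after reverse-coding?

96

Reversing items 2, 5 and 17 with 10 − raw:
Total = 7 + (10−5) + 4 + 6 + (10−7) + 9 + 10 + 6 + 0 + 8 + 7 + 8 + 2 + 8 + 10 + 3 + (10−10)
      = 7 + 5 + 4 + 6 + 3 + 9 + 10 + 6 + 0 + 8 + 7 + 8 + 2 + 8 + 10 + 3 + 0 = 96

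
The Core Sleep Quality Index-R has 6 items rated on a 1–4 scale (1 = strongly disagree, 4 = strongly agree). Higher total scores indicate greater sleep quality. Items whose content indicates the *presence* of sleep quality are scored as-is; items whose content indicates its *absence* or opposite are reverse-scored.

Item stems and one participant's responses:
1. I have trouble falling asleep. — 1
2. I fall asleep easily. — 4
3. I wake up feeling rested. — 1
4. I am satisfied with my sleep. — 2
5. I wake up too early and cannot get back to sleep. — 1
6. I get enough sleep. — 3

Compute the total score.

Items 1, 5 describe the absence/opposite of sleep quality → reverse-score.
reverse-coded value = 5 − response.
  item 1: 5 − 1 = 4
  item 2: 4
  item 3: 1
  item 4: 2
  item 5: 5 − 1 = 4
  item 6: 3
Total = 4 + 4 + 1 + 2 + 4 + 3 = 18

18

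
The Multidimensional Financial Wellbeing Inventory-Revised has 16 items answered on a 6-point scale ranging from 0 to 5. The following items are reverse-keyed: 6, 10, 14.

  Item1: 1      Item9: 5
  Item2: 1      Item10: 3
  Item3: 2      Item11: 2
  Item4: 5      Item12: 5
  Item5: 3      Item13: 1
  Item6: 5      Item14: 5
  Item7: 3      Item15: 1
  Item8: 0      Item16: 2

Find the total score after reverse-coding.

Reverse-keyed items use 5 − raw:
  item 6: 5 − 5 = 0
  item 10: 5 − 3 = 2
  item 14: 5 − 5 = 0
Scored responses: 1, 1, 2, 5, 3, 0, 3, 0, 5, 2, 2, 5, 1, 0, 1, 2
Total = 1 + 1 + 2 + 5 + 3 + 0 + 3 + 0 + 5 + 2 + 2 + 5 + 1 + 0 + 1 + 2 = 33

33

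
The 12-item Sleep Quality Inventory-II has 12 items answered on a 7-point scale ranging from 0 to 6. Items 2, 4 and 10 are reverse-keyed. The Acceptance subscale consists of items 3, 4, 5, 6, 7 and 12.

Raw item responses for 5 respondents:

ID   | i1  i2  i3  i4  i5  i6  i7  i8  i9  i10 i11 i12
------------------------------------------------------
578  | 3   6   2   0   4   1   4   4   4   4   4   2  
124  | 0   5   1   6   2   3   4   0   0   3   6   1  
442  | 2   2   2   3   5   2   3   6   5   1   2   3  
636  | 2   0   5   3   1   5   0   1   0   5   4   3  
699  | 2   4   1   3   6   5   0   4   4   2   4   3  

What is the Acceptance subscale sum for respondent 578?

Respondent 578 raw: 3, 6, 2, 0, 4, 1, 4, 4, 4, 4, 4, 2.
Acceptance items: 3, 4, 5, 6, 7, 12.
Reverse-coded (on a 0–6 scale, reversed = 6 − raw):
  item 3: 2
  item 4: 6 − 0 = 6
  item 5: 4
  item 6: 1
  item 7: 4
  item 12: 2
Sum = 2 + 6 + 4 + 1 + 4 + 2 = 19

19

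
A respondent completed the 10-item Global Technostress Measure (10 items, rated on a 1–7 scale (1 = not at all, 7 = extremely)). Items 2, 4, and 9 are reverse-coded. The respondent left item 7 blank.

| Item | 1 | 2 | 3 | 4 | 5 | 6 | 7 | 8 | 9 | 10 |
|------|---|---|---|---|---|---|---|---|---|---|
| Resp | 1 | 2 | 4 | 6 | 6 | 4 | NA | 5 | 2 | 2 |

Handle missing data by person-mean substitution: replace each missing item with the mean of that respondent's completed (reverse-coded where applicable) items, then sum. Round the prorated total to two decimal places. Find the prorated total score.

40.00

Reverse-coded (on a 1–7 scale, reversed = 8 − raw):
  item 2: 8 − 2 = 6
  item 4: 8 − 6 = 2
  item 9: 8 − 2 = 6
Completed scored items (9 of 10): 1, 6, 4, 2, 6, 4, 5, 6, 2; sum = 36.
Person mean = 36 / 9 ≈ 4.0000
Prorated total = (36 / 9) × 10 = 40.00 (to 2 dp)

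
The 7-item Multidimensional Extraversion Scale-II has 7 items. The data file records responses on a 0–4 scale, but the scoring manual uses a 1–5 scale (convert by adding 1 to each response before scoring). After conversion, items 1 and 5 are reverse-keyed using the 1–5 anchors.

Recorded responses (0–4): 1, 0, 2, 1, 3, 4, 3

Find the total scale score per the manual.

21

Convert to 1–5: 2, 1, 3, 2, 4, 5, 4
Reverse-coded (on a 1–5 scale, reversed = 6 − raw):
  item 1: 6 − 2 = 4
  item 5: 6 − 4 = 2
Scored: 4, 1, 3, 2, 2, 5, 4
Total = 21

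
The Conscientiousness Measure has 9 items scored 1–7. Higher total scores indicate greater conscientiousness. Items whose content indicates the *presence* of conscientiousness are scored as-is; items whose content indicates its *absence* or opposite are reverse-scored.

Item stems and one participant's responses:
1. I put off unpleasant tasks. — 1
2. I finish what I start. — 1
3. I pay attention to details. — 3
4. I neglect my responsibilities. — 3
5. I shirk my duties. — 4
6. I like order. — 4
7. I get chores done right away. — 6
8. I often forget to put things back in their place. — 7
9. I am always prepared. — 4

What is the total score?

35

Items 1, 4, 5, 8 describe the absence/opposite of conscientiousness → reverse-score.
reversed = (1+7) − raw = 8 − raw.
  item 1: 8 − 1 = 7
  item 2: 1
  item 3: 3
  item 4: 8 − 3 = 5
  item 5: 8 − 4 = 4
  item 6: 4
  item 7: 6
  item 8: 8 − 7 = 1
  item 9: 4
Total = 7 + 1 + 3 + 5 + 4 + 4 + 6 + 1 + 4 = 35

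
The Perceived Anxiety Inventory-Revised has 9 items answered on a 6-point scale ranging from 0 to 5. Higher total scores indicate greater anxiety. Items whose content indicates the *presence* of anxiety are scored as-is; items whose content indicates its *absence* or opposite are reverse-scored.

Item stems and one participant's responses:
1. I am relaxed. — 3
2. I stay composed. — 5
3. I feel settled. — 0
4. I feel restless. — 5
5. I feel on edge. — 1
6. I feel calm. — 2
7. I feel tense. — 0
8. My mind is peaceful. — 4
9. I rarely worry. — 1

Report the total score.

Items 1, 2, 3, 6, 8, 9 describe the absence/opposite of anxiety → reverse-score.
on a 0–5 scale, reversed = 5 − raw.
  item 1: 5 − 3 = 2
  item 2: 5 − 5 = 0
  item 3: 5 − 0 = 5
  item 4: 5
  item 5: 1
  item 6: 5 − 2 = 3
  item 7: 0
  item 8: 5 − 4 = 1
  item 9: 5 − 1 = 4
Total = 2 + 0 + 5 + 5 + 1 + 3 + 0 + 1 + 4 = 21

21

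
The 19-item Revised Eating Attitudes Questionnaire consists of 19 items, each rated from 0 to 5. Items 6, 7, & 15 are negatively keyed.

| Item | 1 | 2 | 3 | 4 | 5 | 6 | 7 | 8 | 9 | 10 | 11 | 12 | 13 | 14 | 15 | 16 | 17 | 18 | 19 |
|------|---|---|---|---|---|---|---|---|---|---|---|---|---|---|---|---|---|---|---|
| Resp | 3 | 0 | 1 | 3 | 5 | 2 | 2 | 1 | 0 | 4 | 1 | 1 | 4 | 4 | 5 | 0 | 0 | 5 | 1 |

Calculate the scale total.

Raw sum = 42. Negatively keyed items: 6, 7, 15; their raw sum = 9.
Each reversal replaces raw with 5 − raw, changing the total by 5 − 2·raw per item.
Total = 42 + 3·5 − 2·9 = 42 + 15 − 18 = 39

39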